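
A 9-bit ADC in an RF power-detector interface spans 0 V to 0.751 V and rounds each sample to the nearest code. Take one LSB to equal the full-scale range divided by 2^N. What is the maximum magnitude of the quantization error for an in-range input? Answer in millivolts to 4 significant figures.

Span = 0.751 V.
LSB = 0.751 V ÷ 2^9 = 0.751/512 V = 1.46680 mV.
|e|_max = LSB/2 = 0.7334 mV.

0.7334 mV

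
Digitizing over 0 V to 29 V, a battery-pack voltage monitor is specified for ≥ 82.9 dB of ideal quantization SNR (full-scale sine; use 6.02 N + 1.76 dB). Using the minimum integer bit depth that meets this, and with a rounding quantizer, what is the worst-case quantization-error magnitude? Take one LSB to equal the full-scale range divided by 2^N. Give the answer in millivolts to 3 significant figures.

Range is 29 V.
Required N = ⌈(82.9 − 1.76)/6.02⌉ = ⌈13.478⌉ = 14.
LSB = 29 V ÷ 2^14 = 29/16384 V = 1.7700 mV.
Max error for round-to-nearest is LSB/2 = 0.885 mV.

0.885 mV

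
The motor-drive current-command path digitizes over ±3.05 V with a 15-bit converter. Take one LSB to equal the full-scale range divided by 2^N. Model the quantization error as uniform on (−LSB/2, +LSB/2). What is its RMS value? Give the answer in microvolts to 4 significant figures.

53.74 µV

The full-scale span is 3.05 − (-3.05) = 6.1 V.
Step size = 6.1/32768 V = 186.157 µV.
σ_q = LSB/√12 = 186.157 µV/3.4641 = 53.74 µV.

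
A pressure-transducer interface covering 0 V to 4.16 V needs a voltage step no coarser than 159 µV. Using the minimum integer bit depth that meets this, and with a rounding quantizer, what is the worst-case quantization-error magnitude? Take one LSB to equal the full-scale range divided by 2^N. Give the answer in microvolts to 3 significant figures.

Span = 4.16 V.
Required number of levels: 4.16/159 µV = 26164; smallest N with 2^N ≥ that is 15.
Step size = 4.16/32768 V = 126.95 µV.
Max error for round-to-nearest is LSB/2 = 63.5 µV.

63.5 µV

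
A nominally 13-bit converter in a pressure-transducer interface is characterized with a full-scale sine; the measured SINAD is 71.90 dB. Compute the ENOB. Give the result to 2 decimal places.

11.65 bits

ENOB = (SINAD − 1.76) / 6.02 = (71.90 − 1.76) / 6.02 = 70.14 / 6.02 = 11.6512.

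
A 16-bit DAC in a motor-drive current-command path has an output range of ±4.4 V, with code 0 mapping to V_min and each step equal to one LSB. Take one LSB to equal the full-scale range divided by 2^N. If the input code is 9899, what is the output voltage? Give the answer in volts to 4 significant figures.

-3.071 V

Full-scale range = 4.4 V − (-4.4 V) = 8.8 V. LSB = 8.8 V / 2^16.
V_out = -4.4 + 9899 × (8.8/65536) V
      = -4.4 + 1.32921 = -3.07079 V.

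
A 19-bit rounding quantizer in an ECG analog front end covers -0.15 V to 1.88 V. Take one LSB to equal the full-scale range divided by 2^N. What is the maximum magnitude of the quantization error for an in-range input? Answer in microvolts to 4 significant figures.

1.936 µV

The full-scale span is 1.88 − (-0.15) = 2.03 V.
LSB = 2.03 V / 2^19 = 3.87192 µV.
|e|_max = LSB/2 = 1.936 µV.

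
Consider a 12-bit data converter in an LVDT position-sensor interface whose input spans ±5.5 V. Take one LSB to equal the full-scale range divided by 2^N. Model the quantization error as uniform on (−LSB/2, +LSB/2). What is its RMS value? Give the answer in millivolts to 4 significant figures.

Range = 5.5 − (-5.5) = 11 V.
LSB = 11 V / 2^12 = 2.68555 mV.
RMS of a uniform error over width LSB is LSB/√12 = 0.7753 mV.

0.7753 mV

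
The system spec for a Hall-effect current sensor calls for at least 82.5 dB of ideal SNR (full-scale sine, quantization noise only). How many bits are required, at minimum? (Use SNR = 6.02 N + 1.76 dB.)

N ≥ (82.5 − 1.76)/6.02 = 13.412 → N_min = 14.

14 bits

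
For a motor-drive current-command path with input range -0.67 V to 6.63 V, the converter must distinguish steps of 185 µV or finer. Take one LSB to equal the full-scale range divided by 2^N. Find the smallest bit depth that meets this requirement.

16 bits

Span: 6.63 V − (-0.67 V) = 7.3 V.
Need 2^N ≥ 7.3 V / 185 µV = 39460 → N_min = 16.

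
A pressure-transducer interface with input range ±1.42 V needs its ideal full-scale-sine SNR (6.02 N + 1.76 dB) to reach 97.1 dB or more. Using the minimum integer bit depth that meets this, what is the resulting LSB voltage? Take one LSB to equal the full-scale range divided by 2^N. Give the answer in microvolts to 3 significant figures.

43.3 µV

Span: 1.42 V − (-1.42 V) = 2.84 V.
Required N = ⌈(97.1 − 1.76)/6.02⌉ = ⌈15.837⌉ = 16.
One LSB is 2.84 V / 65536 = 43.3 µV.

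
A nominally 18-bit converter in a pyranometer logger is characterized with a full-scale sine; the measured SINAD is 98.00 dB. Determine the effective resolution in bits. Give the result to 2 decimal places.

Inverting SNR = 6.02 N + 1.76: N_eff = (98.00 − 1.76)/6.02 = 15.9867.

15.99 bits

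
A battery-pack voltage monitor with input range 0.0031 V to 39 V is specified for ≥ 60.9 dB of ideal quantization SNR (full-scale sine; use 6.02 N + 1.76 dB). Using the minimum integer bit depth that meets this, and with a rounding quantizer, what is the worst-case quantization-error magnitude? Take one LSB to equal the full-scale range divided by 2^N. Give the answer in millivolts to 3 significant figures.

19.0 mV

Range = 39 − (0.0031) = 38.9969 V.
Required N = ⌈(60.9 − 1.76)/6.02⌉ = ⌈9.824⌉ = 10.
LSB = 38.9969 V / 2^10 = 38.083 mV.
|e|_max = LSB/2 = 19.0 mV.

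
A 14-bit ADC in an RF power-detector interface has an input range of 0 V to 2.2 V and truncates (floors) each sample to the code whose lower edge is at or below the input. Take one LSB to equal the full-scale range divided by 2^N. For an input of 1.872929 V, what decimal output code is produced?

Span = 2.2 V. LSB = 2.2 V / 2^14 ≈ 134.3 µV.
V_in − V_min = 1.872929 − (0) = 1.872929 V.
Divide by LSB: 1.872929 × 16384/2.2 = 13948.2131.
Truncating gives code 13948.

13948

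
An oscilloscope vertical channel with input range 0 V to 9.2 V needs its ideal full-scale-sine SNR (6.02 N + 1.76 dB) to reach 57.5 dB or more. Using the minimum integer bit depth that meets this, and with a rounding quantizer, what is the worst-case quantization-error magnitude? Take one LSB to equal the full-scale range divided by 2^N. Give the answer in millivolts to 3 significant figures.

V_FS = 9.2 V.
Solving 6.02 N ≥ 57.5 − 1.76: N ≥ 9.259. Round up → N = 10.
Step size = 9.2/1024 V = 8.9844 mV.
Half an LSB is 4.49 mV.

4.49 mV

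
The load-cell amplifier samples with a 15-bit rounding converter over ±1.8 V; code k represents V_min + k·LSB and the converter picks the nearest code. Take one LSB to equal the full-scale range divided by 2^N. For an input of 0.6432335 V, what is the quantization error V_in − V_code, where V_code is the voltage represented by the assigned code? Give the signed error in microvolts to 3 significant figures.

Span: 1.8 V − (-1.8 V) = 3.6 V. LSB = 3.6 V / 2^15 ≈ 109.9 µV.
(V_in − V_min)/LSB = (0.6432335 − (-1.8)) × 32768/3.6 = 22238.8543 → nearest code k = 22239.
V_code = V_min + k × range/2^15 = -1.8 + 22239 × 3.6/32768 = 0.64324951172 V.
V_in − V_code = 0.6432335 − (0.64324951172) = −16.0 µV.

−16.0 µV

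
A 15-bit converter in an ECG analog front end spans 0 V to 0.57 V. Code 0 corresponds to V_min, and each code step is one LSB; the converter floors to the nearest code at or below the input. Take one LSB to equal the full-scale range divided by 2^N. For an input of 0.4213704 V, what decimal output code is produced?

Span = 0.57 V. LSB = 0.57 V / 2^15 ≈ 17.40 µV.
V_in − V_min = 0.4213704 − (0) = 0.4213704 V.
Divide by LSB: 0.4213704 × 32768/0.57 = 24223.6233.
Truncating gives code 24223.

24223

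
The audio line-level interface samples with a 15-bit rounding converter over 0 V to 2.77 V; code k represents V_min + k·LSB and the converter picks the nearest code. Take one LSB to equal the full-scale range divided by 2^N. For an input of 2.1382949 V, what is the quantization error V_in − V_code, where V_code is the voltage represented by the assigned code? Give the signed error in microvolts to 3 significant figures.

+15.2 µV

Range is 2.77 V. LSB = 2.77 V / 2^15 ≈ 84.53 µV.
(V_in − V_min)/LSB = (2.1382949 − (0)) × 32768/2.77 = 25295.1795 → nearest code k = 25295.
V_code = V_min + k × range/2^15 = 0 + 25295 × 2.77/32768 = 2.1382797241 V.
e = 2.1382949 − (2.1382797241) = +15.2 µV.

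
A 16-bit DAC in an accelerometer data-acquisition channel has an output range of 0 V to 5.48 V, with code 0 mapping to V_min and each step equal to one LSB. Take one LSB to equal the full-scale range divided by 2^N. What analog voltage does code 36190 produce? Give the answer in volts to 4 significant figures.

3.026 V

V_FS = 5.48 V. LSB = 5.48 V / 2^16.
Output = V_min + (36190/65536) × range = 0 + 0.552216 × 5.48 V
      = 0 + 3.02614 = 3.02614 V.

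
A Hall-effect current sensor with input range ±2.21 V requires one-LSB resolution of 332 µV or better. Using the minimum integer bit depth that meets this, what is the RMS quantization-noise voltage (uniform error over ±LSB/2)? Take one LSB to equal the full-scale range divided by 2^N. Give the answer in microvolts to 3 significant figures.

Range = 2.21 − (-2.21) = 4.42 V.
Levels needed ≥ 4.42/332 µV = 13310. 2^14 = 16384 suffices, so N_min = 14.
LSB = 4.42 V ÷ 2^14 = 4.42/16384 V = 269.78 µV.
V_rms = LSB/√12 = 77.9 µV.

77.9 µV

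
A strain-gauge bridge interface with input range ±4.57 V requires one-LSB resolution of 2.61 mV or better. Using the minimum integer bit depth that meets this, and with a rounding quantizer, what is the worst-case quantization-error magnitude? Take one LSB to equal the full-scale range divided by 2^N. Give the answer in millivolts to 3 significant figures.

Full-scale range = 4.57 V − (-4.57 V) = 9.14 V.
Required number of levels: 9.14/2.61 mV = 3501.9; smallest N with 2^N ≥ that is 12.
LSB = 9.14 V / 2^12 = 2.2314 mV.
Half an LSB is 1.12 mV.

1.12 mV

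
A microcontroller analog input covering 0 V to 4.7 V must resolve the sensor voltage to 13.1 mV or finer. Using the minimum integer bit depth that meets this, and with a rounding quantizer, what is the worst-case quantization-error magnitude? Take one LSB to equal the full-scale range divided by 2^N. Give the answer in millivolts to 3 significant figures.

4.59 mV

Range is 4.7 V.
Need 2^N ≥ 4.7 V / 13.1 mV = 358.8 → N_min = 9.
One LSB is 4.7 V / 512 = 9.1797 mV.
Half an LSB is 4.59 mV.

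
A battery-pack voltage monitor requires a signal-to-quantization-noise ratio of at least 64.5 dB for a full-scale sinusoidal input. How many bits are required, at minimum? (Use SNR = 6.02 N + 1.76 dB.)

11 bits

N ≥ (64.5 − 1.76)/6.02 = 10.422 → N_min = 11.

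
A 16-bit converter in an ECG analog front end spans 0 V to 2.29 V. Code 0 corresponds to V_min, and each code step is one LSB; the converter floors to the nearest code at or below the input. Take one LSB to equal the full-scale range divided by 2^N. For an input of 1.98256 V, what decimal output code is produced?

Full-scale range = 2.29 V. LSB = 2.29 V / 2^16 ≈ 34.94 µV.
code = ⌊(V_in − V_min)/LSB⌋ = ⌊(V_in − V_min) × 2^16 / range⌋
     = ⌊(1.98256 − (0)) × 65536 / 2.29⌋ = ⌊1.98256 × 65536/2.29⌋
     = ⌊56737.577⌋ = 56737.

56737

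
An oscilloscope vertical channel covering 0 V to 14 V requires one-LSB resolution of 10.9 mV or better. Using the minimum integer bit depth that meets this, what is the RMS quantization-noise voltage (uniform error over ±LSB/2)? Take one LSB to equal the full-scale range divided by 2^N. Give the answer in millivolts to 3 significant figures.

V_FS = 14 V.
Need 2^N ≥ 14 V / 10.9 mV = 1284 → N_min = 11.
LSB = 14 V / 2^11 = 6.8359 mV.
RMS noise = LSB/√12 = 1.97 mV.

1.97 mV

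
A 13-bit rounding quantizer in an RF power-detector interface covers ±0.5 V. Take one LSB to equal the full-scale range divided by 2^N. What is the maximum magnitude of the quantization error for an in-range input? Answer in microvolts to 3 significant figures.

61.0 µV

Full-scale range = 0.5 V − (-0.5 V) = 1 V.
Step size = 1/8192 V = 122.07 µV.
|e|_max = LSB/2 = 61.0 µV.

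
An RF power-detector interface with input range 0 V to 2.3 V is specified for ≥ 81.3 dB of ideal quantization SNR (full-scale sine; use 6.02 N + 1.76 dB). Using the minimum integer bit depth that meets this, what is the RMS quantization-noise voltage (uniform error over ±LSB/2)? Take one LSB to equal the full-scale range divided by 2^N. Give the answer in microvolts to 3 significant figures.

Span = 2.3 V.
N ≥ (81.3 − 1.76)/6.02 = 13.213 → N_min = 14.
One LSB is 2.3 V / 16384 = 140.38 µV.
V_rms = LSB/√12 = 40.5 µV.

40.5 µV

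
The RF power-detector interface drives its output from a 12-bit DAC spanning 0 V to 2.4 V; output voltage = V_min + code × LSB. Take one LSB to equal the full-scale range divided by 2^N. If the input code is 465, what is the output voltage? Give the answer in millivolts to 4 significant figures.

272.5 mV

Full-scale range = 2.4 V. LSB = 2.4 V / 2^12.
Output = V_min + (465/4096) × range = 0 + 0.113525 × 2.4 V
      = 0 V + 0.272461 V = 0.272461 V.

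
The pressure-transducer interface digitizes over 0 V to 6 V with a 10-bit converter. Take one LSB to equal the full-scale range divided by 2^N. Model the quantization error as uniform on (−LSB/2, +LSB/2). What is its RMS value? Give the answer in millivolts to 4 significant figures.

Full-scale range = 6 V.
LSB = 6 V / 2^10 = 5.85938 mV.
RMS of a uniform error over width LSB is LSB/√12 = 1.691 mV.

1.691 mV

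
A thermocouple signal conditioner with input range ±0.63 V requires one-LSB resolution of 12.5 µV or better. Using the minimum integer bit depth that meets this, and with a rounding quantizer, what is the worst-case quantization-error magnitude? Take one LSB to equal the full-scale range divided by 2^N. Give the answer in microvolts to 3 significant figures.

4.81 µV

Span: 0.63 V − (-0.63 V) = 1.26 V.
Levels needed ≥ 1.26/12.5 µV = 100800. 2^17 = 131072 suffices, so N_min = 17.
One LSB is 1.26 V / 131072 = 9.6130 µV.
Max error for round-to-nearest is LSB/2 = 4.81 µV.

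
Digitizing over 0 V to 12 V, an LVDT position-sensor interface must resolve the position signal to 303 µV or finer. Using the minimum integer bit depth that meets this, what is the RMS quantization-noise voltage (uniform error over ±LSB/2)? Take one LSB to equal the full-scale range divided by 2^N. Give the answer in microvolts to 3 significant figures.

Range is 12 V.
Required number of levels: 12/303 µV = 39604; smallest N with 2^N ≥ that is 16.
One LSB is 12 V / 65536 = 183.11 µV.
RMS noise = LSB/√12 = 52.9 µV.

52.9 µV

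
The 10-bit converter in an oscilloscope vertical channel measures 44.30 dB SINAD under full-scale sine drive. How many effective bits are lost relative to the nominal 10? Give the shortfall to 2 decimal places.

2.93 bits

Effective bits = (44.30 − 1.76)/6.02 = 7.0664.
Shortfall = 10 − 7.0664 = 2.9336 bits.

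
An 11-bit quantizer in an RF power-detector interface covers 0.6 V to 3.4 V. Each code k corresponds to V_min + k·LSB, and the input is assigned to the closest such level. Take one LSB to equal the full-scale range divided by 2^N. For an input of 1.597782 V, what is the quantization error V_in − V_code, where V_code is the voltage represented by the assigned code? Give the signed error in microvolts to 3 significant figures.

−265 µV

Full-scale range = 3.4 V − (0.6 V) = 2.8 V. LSB = 2.8 V / 2^11 ≈ 1.367 mV.
(1.597782 − (0.6)) / LSB = 0.997782 × 2048/2.8 = 729.8063. Nearest integer: k = 730.
V_code = 0.6 + (730/2048) × 2.8 = 1.598046875 V.
V_in − V_code = 1.597782 − (1.598046875) = −265 µV.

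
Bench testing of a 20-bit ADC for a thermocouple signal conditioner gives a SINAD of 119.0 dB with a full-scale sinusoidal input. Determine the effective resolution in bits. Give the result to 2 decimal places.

(119.0 − 1.76) / 6.02 = 117.24/6.02 = 19.4751 effective bits.

19.48 bits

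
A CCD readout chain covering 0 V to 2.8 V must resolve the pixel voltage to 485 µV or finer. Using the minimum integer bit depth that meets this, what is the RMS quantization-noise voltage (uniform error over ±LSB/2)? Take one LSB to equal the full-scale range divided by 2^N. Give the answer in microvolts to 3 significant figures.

98.7 µV

Full-scale range = 2.8 V.
Levels needed ≥ 2.8/485 µV = 5773. 2^13 = 8192 suffices, so N_min = 13.
LSB = 2.8 V ÷ 2^13 = 2.8/8192 V = 341.80 µV.
V_rms = LSB/√12 = 98.7 µV.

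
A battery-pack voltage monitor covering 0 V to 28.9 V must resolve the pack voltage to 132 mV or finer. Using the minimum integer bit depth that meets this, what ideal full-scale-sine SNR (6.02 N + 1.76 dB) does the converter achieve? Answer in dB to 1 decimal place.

49.9 dB

V_FS = 28.9 V.
28.9 V / 132 mV = 218.9. Since 2^7 = 128 and 2^8 = 256, N = 8.
6.02(8) + 1.76 = 49.92 dB.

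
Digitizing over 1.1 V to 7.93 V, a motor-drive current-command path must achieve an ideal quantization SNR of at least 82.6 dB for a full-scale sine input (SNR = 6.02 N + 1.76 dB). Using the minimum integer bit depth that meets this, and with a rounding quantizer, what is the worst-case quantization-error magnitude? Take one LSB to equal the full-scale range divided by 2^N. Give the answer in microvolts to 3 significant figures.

Full-scale range = 7.93 V − (1.1 V) = 6.83 V.
Solving 6.02 N ≥ 82.6 − 1.76: N ≥ 13.429. Round up → N = 14.
One LSB is 6.83 V / 16384 = 416.87 µV.
Max error for round-to-nearest is LSB/2 = 208 µV.

208 µV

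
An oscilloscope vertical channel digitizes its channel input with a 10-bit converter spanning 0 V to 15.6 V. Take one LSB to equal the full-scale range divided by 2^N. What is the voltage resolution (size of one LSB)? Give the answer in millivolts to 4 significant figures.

15.23 mV

Span = 15.6 V.
2^10 = 1024 levels.
Step size = 15.6/1024 V = 15.23 mV.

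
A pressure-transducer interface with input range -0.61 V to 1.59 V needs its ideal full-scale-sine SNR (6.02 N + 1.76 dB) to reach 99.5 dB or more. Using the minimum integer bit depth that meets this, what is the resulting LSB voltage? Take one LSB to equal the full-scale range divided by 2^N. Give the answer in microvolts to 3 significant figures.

16.8 µV

The full-scale span is 1.59 − (-0.61) = 2.2 V.
Required N = ⌈(99.5 − 1.76)/6.02⌉ = ⌈16.236⌉ = 17.
LSB = 2.2 V / 2^17 = 16.8 µV.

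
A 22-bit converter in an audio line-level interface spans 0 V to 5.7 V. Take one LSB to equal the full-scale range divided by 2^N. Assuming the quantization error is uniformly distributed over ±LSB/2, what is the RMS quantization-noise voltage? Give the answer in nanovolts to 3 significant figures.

V_FS = 5.7 V.
Step size = 5.7/4194304 V = 1.3590 µV.
RMS of a uniform error over width LSB is LSB/√12 = 392 nV.

392 nV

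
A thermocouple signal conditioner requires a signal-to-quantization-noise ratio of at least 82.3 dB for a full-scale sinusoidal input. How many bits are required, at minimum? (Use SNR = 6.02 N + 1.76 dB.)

14 bits

Required N = ⌈(82.3 − 1.76)/6.02⌉ = ⌈13.379⌉ = 14.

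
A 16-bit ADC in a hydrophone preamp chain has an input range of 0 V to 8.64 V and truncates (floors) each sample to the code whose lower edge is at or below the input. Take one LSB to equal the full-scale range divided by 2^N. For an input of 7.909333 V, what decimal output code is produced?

Range is 8.64 V. LSB = 8.64 V / 2^16 ≈ 131.8 µV.
(V_in − V_min) × 2^16/range = (7.909333 − (0)) × 65536/8.64 = 59993.755.
Floor → code = 59993.

59993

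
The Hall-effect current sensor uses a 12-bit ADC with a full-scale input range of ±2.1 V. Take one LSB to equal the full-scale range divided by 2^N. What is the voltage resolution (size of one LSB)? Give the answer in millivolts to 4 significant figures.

The full-scale span is 2.1 − (-2.1) = 4.2 V.
Number of codes = 2^12 = 4096.
LSB = 4.2 V / 2^12 = 1.025 mV.

1.025 mV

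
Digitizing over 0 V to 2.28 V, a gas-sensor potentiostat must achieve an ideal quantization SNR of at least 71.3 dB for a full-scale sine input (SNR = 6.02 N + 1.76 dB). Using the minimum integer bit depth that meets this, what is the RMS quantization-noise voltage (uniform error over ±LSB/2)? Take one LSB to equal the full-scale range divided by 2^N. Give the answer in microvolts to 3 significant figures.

161 µV

Full-scale range = 2.28 V.
Solving 6.02 N ≥ 71.3 − 1.76: N ≥ 11.551. Round up → N = 12.
LSB = 2.28 V / 2^12 = 0.55664 mV.
V_rms = LSB/√12 = 161 µV.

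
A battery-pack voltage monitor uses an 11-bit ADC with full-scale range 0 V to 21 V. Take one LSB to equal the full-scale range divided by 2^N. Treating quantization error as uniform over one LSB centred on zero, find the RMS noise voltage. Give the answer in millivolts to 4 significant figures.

2.960 mV

Full-scale range = 21 V.
LSB = 21 V / 2^11 = 10.2539 mV.
V_rms = LSB/√12 = 10.2539 mV / √12 = 2.960 mV.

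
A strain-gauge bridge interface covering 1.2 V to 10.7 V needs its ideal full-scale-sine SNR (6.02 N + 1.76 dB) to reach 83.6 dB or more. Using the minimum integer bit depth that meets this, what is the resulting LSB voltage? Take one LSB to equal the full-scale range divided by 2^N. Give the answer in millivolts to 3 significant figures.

0.580 mV

Span: 10.7 V − (1.2 V) = 9.5 V.
Required N = ⌈(83.6 − 1.76)/6.02⌉ = ⌈13.595⌉ = 14.
LSB = 9.5 V / 2^14 = 0.580 mV.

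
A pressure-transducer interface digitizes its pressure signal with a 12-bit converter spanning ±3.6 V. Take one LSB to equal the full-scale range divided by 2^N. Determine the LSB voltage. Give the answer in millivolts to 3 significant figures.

1.76 mV

Full-scale range = 3.6 V − (-3.6 V) = 7.2 V.
Number of codes = 2^12 = 4096.
LSB = 7.2 V / 2^12 = 1.76 mV.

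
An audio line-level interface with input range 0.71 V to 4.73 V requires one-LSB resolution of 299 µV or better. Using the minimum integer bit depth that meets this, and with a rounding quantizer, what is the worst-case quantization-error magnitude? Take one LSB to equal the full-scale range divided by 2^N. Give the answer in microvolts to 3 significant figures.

Span: 4.73 V − (0.71 V) = 4.02 V.
Need 2^N ≥ 4.02 V / 299 µV = 13440 → N_min = 14.
LSB = 4.02 V / 2^14 = 245.36 µV.
Half an LSB is 123 µV.

123 µV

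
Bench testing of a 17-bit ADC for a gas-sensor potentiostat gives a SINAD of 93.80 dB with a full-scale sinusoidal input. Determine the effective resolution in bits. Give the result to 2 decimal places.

15.29 bits

Inverting SNR = 6.02 N + 1.76: N_eff = (93.80 − 1.76)/6.02 = 15.2890.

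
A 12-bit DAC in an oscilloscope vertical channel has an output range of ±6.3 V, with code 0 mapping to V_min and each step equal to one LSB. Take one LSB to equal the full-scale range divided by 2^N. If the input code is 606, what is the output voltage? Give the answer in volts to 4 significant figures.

Span: 6.3 V − (-6.3 V) = 12.6 V. LSB = 12.6 V / 2^12.
V_out = V_min + code × LSB = -6.3 V + 606 × 12.6 V / 4096
      = -6.3 V + 1.86416 V = -4.43584 V.

-4.436 V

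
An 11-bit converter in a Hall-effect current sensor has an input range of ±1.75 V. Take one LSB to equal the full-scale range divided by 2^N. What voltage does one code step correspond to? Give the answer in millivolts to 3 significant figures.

Full-scale range = 1.75 V − (-1.75 V) = 3.5 V.
Number of codes = 2^11 = 2048.
Step size = 3.5/2048 V = 1.71 mV.

1.71 mV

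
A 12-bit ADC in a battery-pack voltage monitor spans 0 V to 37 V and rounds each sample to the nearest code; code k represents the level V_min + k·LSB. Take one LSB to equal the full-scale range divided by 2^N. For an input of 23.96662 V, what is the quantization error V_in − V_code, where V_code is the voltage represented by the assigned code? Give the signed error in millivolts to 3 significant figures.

Span = 37 V. LSB = 37 V / 2^12 ≈ 9.033 mV.
Position in LSBs: (23.96662 − (0)) × 4096/37 = 2653.1696; rounding gives k = 2653.
V_code = V_min + k × range/2^12 = 0 + 2653 × 37/4096 = 23.96508789 V.
Error = V_in − V_code = 23.96662 − (23.96508789) = +1.53 mV.

+1.53 mV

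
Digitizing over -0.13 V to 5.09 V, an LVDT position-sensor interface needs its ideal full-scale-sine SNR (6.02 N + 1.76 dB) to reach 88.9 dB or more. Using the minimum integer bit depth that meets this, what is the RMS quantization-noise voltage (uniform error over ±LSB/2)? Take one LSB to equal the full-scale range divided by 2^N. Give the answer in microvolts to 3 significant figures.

46.0 µV

The full-scale span is 5.09 − (-0.13) = 5.22 V.
Required N = ⌈(88.9 − 1.76)/6.02⌉ = ⌈14.475⌉ = 15.
LSB = 5.22 V / 2^15 = 159.30 µV.
σ_q = LSB/√12 = 159.30 µV/3.4641 = 46.0 µV.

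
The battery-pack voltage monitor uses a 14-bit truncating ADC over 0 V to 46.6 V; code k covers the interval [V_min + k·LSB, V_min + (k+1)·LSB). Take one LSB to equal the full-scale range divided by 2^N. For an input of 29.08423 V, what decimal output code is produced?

10225

V_FS = 46.6 V. LSB = 46.6 V / 2^14 ≈ 2.844 mV.
(V_in − V_min) × 2^14/range = (29.08423 − (0)) × 16384/46.6 = 10225.666.
Floor → code = 10225.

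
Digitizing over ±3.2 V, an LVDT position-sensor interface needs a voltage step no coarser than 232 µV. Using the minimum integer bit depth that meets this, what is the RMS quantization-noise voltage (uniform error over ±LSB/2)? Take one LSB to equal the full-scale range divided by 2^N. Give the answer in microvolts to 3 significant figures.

56.4 µV

Full-scale range = 3.2 V − (-3.2 V) = 6.4 V.
Required number of levels: 6.4/232 µV = 27586; smallest N with 2^N ≥ that is 15.
One LSB is 6.4 V / 32768 = 195.31 µV.
σ_q = LSB/√12 = 195.31 µV/3.4641 = 56.4 µV.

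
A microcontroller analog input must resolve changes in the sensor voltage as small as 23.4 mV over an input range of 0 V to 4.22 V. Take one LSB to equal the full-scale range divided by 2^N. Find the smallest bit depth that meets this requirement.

Full-scale range = 4.22 V.
Levels needed ≥ 4.22/23.4 mV = 180.3. 2^8 = 256 suffices, so N_min = 8.

8 bits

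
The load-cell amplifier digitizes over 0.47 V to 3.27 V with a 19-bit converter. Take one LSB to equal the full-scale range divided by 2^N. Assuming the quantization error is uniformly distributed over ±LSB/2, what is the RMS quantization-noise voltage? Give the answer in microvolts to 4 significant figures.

Full-scale range = 3.27 V − (0.47 V) = 2.8 V.
One LSB is 2.8 V / 524288 = 5.34058 µV.
RMS of a uniform error over width LSB is LSB/√12 = 1.542 µV.

1.542 µV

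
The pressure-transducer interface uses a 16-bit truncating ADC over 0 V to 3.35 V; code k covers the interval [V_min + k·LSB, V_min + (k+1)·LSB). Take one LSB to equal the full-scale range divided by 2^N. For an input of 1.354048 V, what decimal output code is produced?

26489

V_FS = 3.35 V. LSB = 3.35 V / 2^16 ≈ 51.12 µV.
code = ⌊(V_in − V_min)/LSB⌋ = ⌊(V_in − V_min) × 2^16 / range⌋
     = ⌊(1.354048 − (0)) × 65536 / 3.35⌋ = ⌊1.354048 × 65536/3.35⌋
     = ⌊26489.221⌋ = 26489.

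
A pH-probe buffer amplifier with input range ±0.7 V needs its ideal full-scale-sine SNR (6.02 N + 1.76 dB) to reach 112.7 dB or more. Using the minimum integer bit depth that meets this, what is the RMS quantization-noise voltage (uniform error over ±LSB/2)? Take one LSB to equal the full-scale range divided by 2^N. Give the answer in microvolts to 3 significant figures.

Full-scale range = 0.7 V − (-0.7 V) = 1.4 V.
Solving 6.02 N ≥ 112.7 − 1.76: N ≥ 18.429. Round up → N = 19.
LSB = 1.4 V ÷ 2^19 = 1.4/524288 V = 2.6703 µV.
RMS noise = LSB/√12 = 0.771 µV.

0.771 µV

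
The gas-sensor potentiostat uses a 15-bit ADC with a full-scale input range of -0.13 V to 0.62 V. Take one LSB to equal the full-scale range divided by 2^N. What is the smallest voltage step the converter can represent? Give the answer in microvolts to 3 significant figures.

The full-scale span is 0.62 − (-0.13) = 0.75 V.
Number of codes = 2^15 = 32768.
LSB = 0.75 V ÷ 2^15 = 0.75/32768 V = 22.9 µV.

22.9 µV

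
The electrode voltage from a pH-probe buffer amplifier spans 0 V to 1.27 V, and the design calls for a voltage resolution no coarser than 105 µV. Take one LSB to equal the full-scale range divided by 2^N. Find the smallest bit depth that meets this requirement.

14 bits

Span = 1.27 V.
Levels needed ≥ 1.27/105 µV = 12100. 2^14 = 16384 suffices, so N_min = 14.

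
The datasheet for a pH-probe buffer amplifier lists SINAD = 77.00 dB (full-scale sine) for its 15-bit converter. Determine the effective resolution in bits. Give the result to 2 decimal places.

12.50 bits

(77.00 − 1.76) / 6.02 = 75.24/6.02 = 12.4983 effective bits.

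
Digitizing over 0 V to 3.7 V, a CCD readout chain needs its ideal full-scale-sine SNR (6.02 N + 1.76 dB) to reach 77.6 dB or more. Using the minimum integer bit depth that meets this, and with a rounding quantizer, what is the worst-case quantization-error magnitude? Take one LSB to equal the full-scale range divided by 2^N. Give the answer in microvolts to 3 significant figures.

Span = 3.7 V.
Solving 6.02 N ≥ 77.6 − 1.76: N ≥ 12.598. Round up → N = 13.
LSB = 3.7 V / 2^13 = 451.66 µV.
|e|_max = LSB/2 = 226 µV.

226 µV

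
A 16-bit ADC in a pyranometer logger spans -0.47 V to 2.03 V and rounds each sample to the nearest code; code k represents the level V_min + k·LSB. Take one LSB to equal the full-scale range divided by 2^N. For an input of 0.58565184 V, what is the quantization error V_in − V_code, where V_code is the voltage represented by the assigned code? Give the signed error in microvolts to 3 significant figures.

+10.7 µV

Span: 2.03 V − (-0.47 V) = 2.5 V. LSB = 2.5 V / 2^16 ≈ 38.15 µV.
(0.58565184 − (-0.47)) / LSB = 1.05565184 × 65536/2.5 = 27673.2796. Nearest integer: k = 27673.
V_code = -0.47 + (27673/65536) × 2.5 = 0.58564117432 V.
V_in − V_code = 0.58565184 − (0.58564117432) = +10.7 µV.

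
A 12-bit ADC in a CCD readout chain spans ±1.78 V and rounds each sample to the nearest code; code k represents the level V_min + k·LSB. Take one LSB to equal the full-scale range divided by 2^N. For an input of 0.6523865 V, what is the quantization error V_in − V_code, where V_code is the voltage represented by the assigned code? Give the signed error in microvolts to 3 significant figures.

Full-scale range = 1.78 V − (-1.78 V) = 3.56 V. LSB = 3.56 V / 2^12 ≈ 0.8691 mV.
Position in LSBs: (0.6523865 − (-1.78)) × 4096/3.56 = 2798.6110; rounding gives k = 2799.
V_code = V_min + k × range/2^12 = -1.78 + 2799 × 3.56/4096 = 0.6527246094 V.
V_in − V_code = 0.6523865 − (0.6527246094) = −338 µV.

−338 µV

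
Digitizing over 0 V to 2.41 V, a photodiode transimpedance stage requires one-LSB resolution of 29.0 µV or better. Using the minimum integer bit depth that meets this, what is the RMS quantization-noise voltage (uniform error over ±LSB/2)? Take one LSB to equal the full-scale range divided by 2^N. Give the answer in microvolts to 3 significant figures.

5.31 µV

V_FS = 2.41 V.
2.41 V / 29.0 µV = 83100. Since 2^16 = 65536 and 2^17 = 131072, N = 17.
Step size = 2.41/131072 V = 18.387 µV.
σ_q = LSB/√12 = 18.387 µV/3.4641 = 5.31 µV.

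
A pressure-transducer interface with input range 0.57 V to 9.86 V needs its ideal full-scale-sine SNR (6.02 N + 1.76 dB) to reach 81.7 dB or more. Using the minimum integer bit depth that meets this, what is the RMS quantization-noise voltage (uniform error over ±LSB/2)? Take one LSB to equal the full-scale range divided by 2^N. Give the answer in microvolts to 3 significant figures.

Full-scale range = 9.86 V − (0.57 V) = 9.29 V.
6.02 N + 1.76 ≥ 81.7 gives N ≥ 13.279, so the minimum integer is 14.
Step size = 9.29/16384 V = 0.56702 mV.
V_rms = LSB/√12 = 164 µV.

164 µV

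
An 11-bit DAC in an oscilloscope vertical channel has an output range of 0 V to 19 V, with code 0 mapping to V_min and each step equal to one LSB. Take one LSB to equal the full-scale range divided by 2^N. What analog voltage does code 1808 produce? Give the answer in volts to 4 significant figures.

16.77 V

Span = 19 V. LSB = 19 V / 2^11.
V_out = 0 + 1808 × (19/2048) V
      = 0 V + 16.7734 V = 16.7734 V.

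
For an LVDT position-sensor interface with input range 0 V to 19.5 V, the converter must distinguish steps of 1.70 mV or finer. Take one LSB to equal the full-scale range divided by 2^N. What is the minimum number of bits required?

14 bits

Span = 19.5 V.
19.5 V / 1.70 mV = 11470. Since 2^13 = 8192 and 2^14 = 16384, N = 14.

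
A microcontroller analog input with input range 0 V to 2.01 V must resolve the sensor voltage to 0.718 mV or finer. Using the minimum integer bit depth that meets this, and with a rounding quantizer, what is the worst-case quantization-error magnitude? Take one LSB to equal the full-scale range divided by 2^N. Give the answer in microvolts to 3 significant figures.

245 µV

Span = 2.01 V.
Need 2^N ≥ 2.01 V / 0.718 mV = 2799 → N_min = 12.
LSB = 2.01 V / 2^12 = 490.72 µV.
Half an LSB is 245 µV.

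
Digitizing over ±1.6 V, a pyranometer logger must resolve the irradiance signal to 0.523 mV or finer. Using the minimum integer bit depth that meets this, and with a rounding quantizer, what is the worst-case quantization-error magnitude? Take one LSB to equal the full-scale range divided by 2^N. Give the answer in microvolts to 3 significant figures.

195 µV

Range = 1.6 − (-1.6) = 3.2 V.
Required number of levels: 3.2/0.523 mV = 6118.5; smallest N with 2^N ≥ that is 13.
One LSB is 3.2 V / 8192 = 390.63 µV.
Max error for round-to-nearest is LSB/2 = 195 µV.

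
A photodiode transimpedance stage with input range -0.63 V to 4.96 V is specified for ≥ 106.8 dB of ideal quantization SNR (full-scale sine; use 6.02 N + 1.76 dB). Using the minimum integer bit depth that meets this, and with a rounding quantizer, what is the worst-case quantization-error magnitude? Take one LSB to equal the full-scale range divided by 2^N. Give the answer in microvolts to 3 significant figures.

10.7 µV

Range = 4.96 − (-0.63) = 5.59 V.
N ≥ (106.8 − 1.76)/6.02 = 17.449 → N_min = 18.
Step size = 5.59/262144 V = 21.324 µV.
Half an LSB is 10.7 µV.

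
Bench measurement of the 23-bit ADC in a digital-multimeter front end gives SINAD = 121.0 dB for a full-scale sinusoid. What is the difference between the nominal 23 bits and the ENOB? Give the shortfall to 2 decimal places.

3.19 bits

Effective bits = (121.0 − 1.76)/6.02 = 19.8073.
Shortfall = 23 − 19.8073 = 3.1927 bits.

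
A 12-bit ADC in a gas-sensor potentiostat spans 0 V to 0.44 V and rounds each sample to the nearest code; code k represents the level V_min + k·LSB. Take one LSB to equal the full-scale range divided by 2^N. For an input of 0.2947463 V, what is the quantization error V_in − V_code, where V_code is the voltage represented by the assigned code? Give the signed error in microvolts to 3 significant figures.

−19.3 µV

Full-scale range = 0.44 V. LSB = 0.44 V / 2^12 ≈ 107.4 µV.
Position in LSBs: (0.2947463 − (0)) × 4096/0.44 = 2743.8201; rounding gives k = 2744.
V_code = V_min + k × range/2^12 = 0 + 2744 × 0.44/4096 = 0.2947656250 V.
Error = V_in − V_code = 0.2947463 − (0.2947656250) = −19.3 µV.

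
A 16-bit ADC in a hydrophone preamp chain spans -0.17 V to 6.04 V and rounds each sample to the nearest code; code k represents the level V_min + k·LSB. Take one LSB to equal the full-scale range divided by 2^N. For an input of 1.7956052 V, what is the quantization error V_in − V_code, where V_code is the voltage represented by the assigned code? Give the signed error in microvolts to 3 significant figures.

−35.7 µV

Range = 6.04 − (-0.17) = 6.21 V. LSB = 6.21 V / 2^16 ≈ 94.76 µV.
Position in LSBs: (1.7956052 − (-0.17)) × 65536/6.21 = 20743.6236; rounding gives k = 20744.
V_code = -0.17 + (20744/65536) × 6.21 = 1.7956408691 V.
e = 1.7956052 − (1.7956408691) = −35.7 µV.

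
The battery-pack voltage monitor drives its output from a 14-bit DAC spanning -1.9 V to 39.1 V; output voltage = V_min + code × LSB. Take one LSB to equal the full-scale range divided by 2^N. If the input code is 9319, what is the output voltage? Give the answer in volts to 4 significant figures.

The full-scale span is 39.1 − (-1.9) = 41 V. LSB = 41 V / 2^14.
V_out = V_min + code × LSB = -1.9 V + 9319 × 41 V / 16384
      = -1.9 V + 23.3203 V = 21.4203 V.

21.42 V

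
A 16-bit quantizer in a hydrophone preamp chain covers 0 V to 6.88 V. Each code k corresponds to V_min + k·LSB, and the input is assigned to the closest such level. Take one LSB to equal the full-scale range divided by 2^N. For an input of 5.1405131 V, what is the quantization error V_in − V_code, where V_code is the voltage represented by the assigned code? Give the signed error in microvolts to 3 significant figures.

+39.5 µV

Span = 6.88 V. LSB = 6.88 V / 2^16 ≈ 105.0 µV.
(V_in − V_min)/LSB = (5.1405131 − (0)) × 65536/6.88 = 48966.3759 → nearest code k = 48966.
V_code = V_min + k × range/2^16 = 0 + 48966 × 6.88/65536 = 5.1404736328 V.
V_in − V_code = 5.1405131 − (5.1404736328) = +39.5 µV.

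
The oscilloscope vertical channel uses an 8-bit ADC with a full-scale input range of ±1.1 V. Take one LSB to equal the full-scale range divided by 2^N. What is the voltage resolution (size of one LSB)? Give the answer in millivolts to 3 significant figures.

Full-scale range = 1.1 V − (-1.1 V) = 2.2 V.
There are 2^8 = 256 steps.
LSB = 2.2 V / 2^8 = 8.59 mV.

8.59 mV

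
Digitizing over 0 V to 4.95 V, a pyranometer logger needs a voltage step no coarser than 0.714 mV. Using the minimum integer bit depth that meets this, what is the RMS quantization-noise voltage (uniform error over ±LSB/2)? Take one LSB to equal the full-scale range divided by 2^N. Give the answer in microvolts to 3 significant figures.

174 µV

Full-scale range = 4.95 V.
4.95 V / 0.714 mV = 6933. Since 2^12 = 4096 and 2^13 = 8192, N = 13.
LSB = 4.95 V ÷ 2^13 = 4.95/8192 V = 0.60425 mV.
V_rms = LSB/√12 = 174 µV.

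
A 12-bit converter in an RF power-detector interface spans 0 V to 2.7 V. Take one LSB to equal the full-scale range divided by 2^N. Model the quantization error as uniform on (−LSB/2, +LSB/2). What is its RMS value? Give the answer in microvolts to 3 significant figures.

190 µV

Span = 2.7 V.
One LSB is 2.7 V / 4096 = 0.65918 mV.
RMS of a uniform error over width LSB is LSB/√12 = 190 µV.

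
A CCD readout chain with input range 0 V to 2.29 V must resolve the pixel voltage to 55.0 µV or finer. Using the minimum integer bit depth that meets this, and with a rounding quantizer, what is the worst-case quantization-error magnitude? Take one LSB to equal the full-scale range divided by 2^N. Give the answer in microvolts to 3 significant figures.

17.5 µV

V_FS = 2.29 V.
Need 2^N ≥ 2.29 V / 55.0 µV = 41640 → N_min = 16.
Step size = 2.29/65536 V = 34.943 µV.
Half an LSB is 17.5 µV.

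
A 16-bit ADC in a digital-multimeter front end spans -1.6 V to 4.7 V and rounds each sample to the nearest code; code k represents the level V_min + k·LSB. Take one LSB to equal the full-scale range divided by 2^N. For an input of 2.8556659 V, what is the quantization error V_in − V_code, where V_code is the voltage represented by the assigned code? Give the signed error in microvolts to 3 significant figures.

+23.2 µV

Full-scale range = 4.7 V − (-1.6 V) = 6.3 V. LSB = 6.3 V / 2^16 ≈ 96.13 µV.
(V_in − V_min)/LSB = (2.8556659 − (-1.6)) × 65536/6.3 = 46350.2413 → nearest code k = 46350.
V_code = -1.6 + (46350/65536) × 6.3 = 2.8556427002 V.
e = 2.8556659 − (2.8556427002) = +23.2 µV.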